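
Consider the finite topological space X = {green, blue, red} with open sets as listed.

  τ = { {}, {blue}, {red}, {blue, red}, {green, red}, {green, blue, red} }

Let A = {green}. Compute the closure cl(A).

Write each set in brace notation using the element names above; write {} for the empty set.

complement {blue, red}; its interior {blue, red}; cl(A) = X∖{blue, red} = {green}

{green}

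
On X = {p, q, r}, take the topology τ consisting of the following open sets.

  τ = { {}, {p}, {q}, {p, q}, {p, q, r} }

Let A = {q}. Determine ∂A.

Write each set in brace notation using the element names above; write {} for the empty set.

{r}

interior: largest open inside A is {q} (from {}, {q})
cl via duality: int({p, r}) = {p}, so X∖{p} = {q, r}
cl∖int = {r}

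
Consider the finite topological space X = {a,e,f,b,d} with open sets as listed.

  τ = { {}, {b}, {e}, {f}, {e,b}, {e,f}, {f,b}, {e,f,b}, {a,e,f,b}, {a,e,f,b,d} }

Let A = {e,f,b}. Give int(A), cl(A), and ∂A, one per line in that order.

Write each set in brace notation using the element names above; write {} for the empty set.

int(A) = {e,f,b}
cl(A)  = {a,e,f,b,d}
∂A     = {a,d}

U open, U⊆A: {}, {f}, {e}, {b}, {e,f}, {e,b}, {f,b}, {e,f,b}. int(A) = ⋃ = {e,f,b}
X∖A={a,d}, int(X∖A)={}, hence cl(A)={a,e,f,b,d}
∂A: remove int from cl → {a,d}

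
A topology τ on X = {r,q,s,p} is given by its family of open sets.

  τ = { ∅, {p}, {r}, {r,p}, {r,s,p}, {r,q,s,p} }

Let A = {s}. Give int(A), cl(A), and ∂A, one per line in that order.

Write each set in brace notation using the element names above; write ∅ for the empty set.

interior: largest open inside A is ∅ (from ∅)
cl via duality: int({r,q,p}) = {r,p}, so X∖{r,p} = {q,s}
cl∖int = {q,s}

int(A) = ∅
cl(A)  = {q,s}
∂A     = {q,s}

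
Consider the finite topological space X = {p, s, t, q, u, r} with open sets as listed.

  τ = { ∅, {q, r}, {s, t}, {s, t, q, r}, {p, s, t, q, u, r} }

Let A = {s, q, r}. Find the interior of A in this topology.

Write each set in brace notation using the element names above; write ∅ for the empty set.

U open, U⊆A: ∅, {q, r}. int(A) = ⋃ = {q, r}

{q, r}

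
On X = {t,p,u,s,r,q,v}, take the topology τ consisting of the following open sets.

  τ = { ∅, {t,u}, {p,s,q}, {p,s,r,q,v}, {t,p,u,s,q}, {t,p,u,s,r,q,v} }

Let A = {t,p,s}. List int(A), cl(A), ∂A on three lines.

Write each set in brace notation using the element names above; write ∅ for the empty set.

opens ⊆ A: ∅; union → int = ∅
complement {u,r,q,v}; its interior ∅; cl(A) = X∖∅ = {t,p,u,s,r,q,v}
boundary = {t,p,u,s,r,q,v} ∖ ∅ = {t,p,u,s,r,q,v}

int(A) = ∅
cl(A)  = {t,p,u,s,r,q,v}
∂A     = {t,p,u,s,r,q,v}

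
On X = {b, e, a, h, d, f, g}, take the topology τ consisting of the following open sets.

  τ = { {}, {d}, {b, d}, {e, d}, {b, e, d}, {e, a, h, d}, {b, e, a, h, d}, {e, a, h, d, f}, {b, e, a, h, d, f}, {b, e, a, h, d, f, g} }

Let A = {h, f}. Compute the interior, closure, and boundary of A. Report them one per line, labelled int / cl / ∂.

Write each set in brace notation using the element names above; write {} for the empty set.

int(A) = {}
cl(A)  = {a, h, f, g}
∂A     = {a, h, f, g}

interior: largest open inside A is {} (from {})
cl via duality: int({b, e, a, d, g}) = {b, e, d}, so X∖{b, e, d} = {a, h, f, g}
cl∖int = {a, h, f, g}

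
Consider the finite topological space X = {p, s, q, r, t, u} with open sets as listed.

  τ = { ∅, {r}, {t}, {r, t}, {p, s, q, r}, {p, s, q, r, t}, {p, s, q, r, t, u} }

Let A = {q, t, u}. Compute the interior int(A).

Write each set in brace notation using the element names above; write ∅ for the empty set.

open subsets of A: ∅, {t}; so int(A) = {t}

{t}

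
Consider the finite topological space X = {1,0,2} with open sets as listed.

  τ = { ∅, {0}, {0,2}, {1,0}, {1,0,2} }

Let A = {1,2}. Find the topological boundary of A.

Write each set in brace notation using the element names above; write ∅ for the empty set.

{1,2}

interior: largest open inside A is ∅ (from ∅)
cl via duality: int({0}) = {0}, so X∖{0} = {1,2}
cl∖int = {1,2}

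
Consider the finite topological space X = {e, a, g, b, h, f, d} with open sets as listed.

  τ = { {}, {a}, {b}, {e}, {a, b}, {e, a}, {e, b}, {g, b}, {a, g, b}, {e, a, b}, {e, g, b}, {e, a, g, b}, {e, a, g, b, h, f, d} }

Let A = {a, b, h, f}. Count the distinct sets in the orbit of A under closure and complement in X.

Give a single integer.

8

cl via duality: int({e, g, d}) = {e}, so X∖{e} = {a, g, b, h, f, d}
Write k for closure, c for complement:
  1. A     = {a, b, h, f}
  2. kA    = {a, g, b, h, f, d}
  3. cA    = {e, g, d}
  4. ckA   = {e}
  5. kcA   = {e, g, h, f, d}
  6. kckA  = {e, h, f, d}
  7. ckcA  = {a, b}
  8. ckckA = {a, g, b}
applying k or c yields no new set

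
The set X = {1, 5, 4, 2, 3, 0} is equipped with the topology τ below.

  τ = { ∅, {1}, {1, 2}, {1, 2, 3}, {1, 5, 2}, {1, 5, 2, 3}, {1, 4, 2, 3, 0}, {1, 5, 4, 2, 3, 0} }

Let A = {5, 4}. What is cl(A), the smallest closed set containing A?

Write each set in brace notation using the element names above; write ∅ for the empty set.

cl via duality: int({1, 2, 3, 0}) = {1, 2, 3}, so X∖{1, 2, 3} = {5, 4, 0}

{5, 4, 0}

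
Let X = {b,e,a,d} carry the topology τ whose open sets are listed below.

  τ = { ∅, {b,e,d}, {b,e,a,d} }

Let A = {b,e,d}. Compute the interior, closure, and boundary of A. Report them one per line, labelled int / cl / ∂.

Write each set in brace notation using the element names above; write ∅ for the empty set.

interior: largest open inside A is {b,e,d} (from ∅, {b,e,d})
cl via duality: int({a}) = ∅, so X∖∅ = {b,e,a,d}
cl∖int = {a}

int(A) = {b,e,d}
cl(A)  = {b,e,a,d}
∂A     = {a}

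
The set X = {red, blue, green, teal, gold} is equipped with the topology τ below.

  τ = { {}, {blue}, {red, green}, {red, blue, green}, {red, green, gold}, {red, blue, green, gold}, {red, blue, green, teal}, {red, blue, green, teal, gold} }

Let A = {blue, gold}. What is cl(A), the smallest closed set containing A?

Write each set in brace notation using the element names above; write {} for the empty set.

{blue, teal, gold}

complement {red, green, teal}; its interior {red, green}; cl(A) = X∖{red, green} = {blue, teal, gold}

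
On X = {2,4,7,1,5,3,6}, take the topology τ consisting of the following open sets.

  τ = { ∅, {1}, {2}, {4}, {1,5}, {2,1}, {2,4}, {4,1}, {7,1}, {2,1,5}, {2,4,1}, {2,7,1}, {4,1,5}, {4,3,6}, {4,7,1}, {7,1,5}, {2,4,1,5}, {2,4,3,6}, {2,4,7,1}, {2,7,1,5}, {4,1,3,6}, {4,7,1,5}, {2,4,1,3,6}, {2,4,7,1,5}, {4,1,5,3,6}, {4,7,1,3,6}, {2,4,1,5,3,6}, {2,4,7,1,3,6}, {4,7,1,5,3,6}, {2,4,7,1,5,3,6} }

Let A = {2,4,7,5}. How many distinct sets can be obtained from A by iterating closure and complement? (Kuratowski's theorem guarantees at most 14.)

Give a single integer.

8

cl via duality: int({1,3,6}) = {1}, so X∖{1} = {2,4,7,5,3,6}
Write k for closure, c for complement:
  1. A     = {2,4,7,5}
  2. kA    = {2,4,7,5,3,6}
  3. cA    = {1,3,6}
  4. ckA   = {1}
  5. kcA   = {7,1,5,3,6}
  6. kckA  = {7,1,5}
  7. ckcA  = {2,4}
  8. ckckA = {2,4,3,6}
applying k or c yields no new set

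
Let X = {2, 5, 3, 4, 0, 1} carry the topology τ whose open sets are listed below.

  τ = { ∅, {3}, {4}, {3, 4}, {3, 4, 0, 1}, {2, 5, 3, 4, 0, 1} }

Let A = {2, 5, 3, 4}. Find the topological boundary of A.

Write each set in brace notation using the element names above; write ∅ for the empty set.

{2, 5, 0, 1}

open subsets of A: ∅, {4}, {3}, {3, 4}; so int(A) = {3, 4}
closure: X∖int(X∖A) = X∖∅ = {2, 5, 3, 4, 0, 1}
∂A = {2, 5, 3, 4, 0, 1} minus {3, 4} = {2, 5, 0, 1}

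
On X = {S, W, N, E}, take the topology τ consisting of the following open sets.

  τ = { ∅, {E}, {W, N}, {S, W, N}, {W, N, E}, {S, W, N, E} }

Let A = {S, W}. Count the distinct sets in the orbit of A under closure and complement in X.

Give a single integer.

6

X∖A={N, E}, int(X∖A)={E}, hence cl(A)={S, W, N}
Orbit (k=closure, c=complement):
  1. A     = {S, W}
  2. kA    = {S, W, N}
  3. cA    = {N, E}
  4. ckA   = {E}
  5. kcA   = {S, W, N, E}
  6. ckcA  = ∅
(closed under both — stop)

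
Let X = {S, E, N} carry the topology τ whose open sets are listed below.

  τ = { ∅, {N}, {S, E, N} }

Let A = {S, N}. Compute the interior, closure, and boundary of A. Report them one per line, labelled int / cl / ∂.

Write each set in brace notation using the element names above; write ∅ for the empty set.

U open, U⊆A: ∅, {N}. int(A) = ⋃ = {N}
X∖A={E}, int(X∖A)=∅, hence cl(A)={S, E, N}
∂A: remove int from cl → {S, E}

int(A) = {N}
cl(A)  = {S, E, N}
∂A     = {S, E}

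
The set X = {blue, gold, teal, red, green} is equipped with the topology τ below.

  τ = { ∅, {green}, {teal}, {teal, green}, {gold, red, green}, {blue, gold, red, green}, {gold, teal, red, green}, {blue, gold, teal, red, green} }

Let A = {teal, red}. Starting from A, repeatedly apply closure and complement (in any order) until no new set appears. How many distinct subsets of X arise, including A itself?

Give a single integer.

6

closure: X∖int(X∖A) = X∖{green} = {blue, gold, teal, red}
Let k=closure and c=complement:
  1. A     = {teal, red}
  2. kA    = {blue, gold, teal, red}
  3. cA    = {blue, gold, green}
  4. ckA   = {green}
  5. kcA   = {blue, gold, red, green}
  6. ckcA  = {teal}
— saturated at 6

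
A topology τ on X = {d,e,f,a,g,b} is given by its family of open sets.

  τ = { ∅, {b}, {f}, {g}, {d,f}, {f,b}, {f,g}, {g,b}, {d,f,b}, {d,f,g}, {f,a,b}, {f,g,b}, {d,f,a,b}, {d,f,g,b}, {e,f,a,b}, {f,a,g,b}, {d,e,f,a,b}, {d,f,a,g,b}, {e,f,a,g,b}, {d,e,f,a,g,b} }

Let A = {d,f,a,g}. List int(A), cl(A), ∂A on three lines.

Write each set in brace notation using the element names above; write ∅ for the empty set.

int(A) = {d,f,g}
cl(A)  = {d,e,f,a,g}
∂A     = {e,a}

open subsets of A: ∅, {f}, {g}, {d,f}, {f,g}, {d,f,g}; so int(A) = {d,f,g}
closure: X∖int(X∖A) = X∖{b} = {d,e,f,a,g}
∂A = {d,e,f,a,g} minus {d,f,g} = {e,a}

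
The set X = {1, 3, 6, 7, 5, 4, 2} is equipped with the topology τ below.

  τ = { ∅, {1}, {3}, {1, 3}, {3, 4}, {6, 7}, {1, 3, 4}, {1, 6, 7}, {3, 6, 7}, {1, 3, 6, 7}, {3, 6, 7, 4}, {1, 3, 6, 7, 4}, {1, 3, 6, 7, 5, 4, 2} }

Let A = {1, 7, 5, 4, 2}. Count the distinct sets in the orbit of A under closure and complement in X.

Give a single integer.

12

complement {3, 6}; its interior {3}; cl(A) = X∖{3} = {1, 6, 7, 5, 4, 2}
With k = closure, c = complement:
  1. A     = {1, 7, 5, 4, 2}
  2. kA    = {1, 6, 7, 5, 4, 2}
  3. cA    = {3, 6}
  4. ckA   = {3}
  5. kcA   = {3, 6, 7, 5, 4, 2}
  6. kckA  = {3, 5, 4, 2}
  7. ckcA  = {1}
  8. ckckA = {1, 6, 7}
  9. kckcA = {1, 5, 2}
  10. kckckA = {1, 6, 7, 5, 2}
  11. ckckcA = {3, 6, 7, 4}
  12. ckckckA = {3, 4}
k, c of each give nothing new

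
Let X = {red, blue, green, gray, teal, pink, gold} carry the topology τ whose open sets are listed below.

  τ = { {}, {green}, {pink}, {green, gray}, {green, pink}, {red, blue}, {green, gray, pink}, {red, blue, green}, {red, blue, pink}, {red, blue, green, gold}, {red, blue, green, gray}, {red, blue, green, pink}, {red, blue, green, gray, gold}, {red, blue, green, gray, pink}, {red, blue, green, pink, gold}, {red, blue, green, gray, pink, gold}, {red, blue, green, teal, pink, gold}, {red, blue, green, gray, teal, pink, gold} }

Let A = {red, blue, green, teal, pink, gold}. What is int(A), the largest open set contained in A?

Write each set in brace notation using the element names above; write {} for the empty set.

{red, blue, green, teal, pink, gold}

interior: largest open inside A is {red, blue, green, teal, pink, gold} (from {}, {pink}, {green}, {green, pink}, {red, blue}, {red, blue, green}, {red, blue, pink}, {red, blue, green, gold}, {red, blue, green, pink}, {red, blue, green, pink, gold}, {red, blue, green, teal, pink, gold})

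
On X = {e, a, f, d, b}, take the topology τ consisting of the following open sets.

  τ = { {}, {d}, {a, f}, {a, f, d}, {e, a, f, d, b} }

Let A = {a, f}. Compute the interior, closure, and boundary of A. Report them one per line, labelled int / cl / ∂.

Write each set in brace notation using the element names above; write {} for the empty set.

U open, U⊆A: {}, {a, f}. int(A) = ⋃ = {a, f}
X∖A={e, d, b}, int(X∖A)={d}, hence cl(A)={e, a, f, b}
∂A: remove int from cl → {e, b}

int(A) = {a, f}
cl(A)  = {e, a, f, b}
∂A     = {e, b}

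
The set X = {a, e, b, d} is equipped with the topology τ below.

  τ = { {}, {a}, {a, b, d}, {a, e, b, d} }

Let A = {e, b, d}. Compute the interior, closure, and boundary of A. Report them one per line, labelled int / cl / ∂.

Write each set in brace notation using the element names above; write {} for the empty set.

interior: largest open inside A is {} (from {})
cl via duality: int({a}) = {a}, so X∖{a} = {e, b, d}
cl∖int = {e, b, d}

int(A) = {}
cl(A)  = {e, b, d}
∂A     = {e, b, d}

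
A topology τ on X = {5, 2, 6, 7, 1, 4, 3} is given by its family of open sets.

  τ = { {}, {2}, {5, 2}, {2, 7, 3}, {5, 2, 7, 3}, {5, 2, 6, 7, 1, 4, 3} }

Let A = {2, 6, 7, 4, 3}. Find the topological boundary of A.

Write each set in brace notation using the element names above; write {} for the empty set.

{5, 6, 1, 4}

interior: largest open inside A is {2, 7, 3} (from {}, {2}, {2, 7, 3})
cl via duality: int({5, 1}) = {}, so X∖{} = {5, 2, 6, 7, 1, 4, 3}
cl∖int = {5, 6, 1, 4}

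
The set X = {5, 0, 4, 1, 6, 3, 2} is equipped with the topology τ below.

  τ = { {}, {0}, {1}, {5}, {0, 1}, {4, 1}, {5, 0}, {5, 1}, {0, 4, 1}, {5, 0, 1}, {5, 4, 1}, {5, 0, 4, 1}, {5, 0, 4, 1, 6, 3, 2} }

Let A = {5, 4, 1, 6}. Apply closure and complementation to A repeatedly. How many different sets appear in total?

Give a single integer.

6

closure: X∖int(X∖A) = X∖{0} = {5, 4, 1, 6, 3, 2}
Let k=closure and c=complement:
  1. A     = {5, 4, 1, 6}
  2. kA    = {5, 4, 1, 6, 3, 2}
  3. cA    = {0, 3, 2}
  4. ckA   = {0}
  5. kcA   = {0, 6, 3, 2}
  6. ckcA  = {5, 4, 1}
— saturated at 6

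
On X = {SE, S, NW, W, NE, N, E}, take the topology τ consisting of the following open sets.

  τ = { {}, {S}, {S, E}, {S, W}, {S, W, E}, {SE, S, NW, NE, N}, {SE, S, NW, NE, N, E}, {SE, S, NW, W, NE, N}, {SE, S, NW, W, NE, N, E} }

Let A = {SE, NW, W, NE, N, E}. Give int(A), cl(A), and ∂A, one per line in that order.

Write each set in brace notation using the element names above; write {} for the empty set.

open subsets of A: {}; so int(A) = {}
closure: X∖int(X∖A) = X∖{S} = {SE, NW, W, NE, N, E}
∂A = {SE, NW, W, NE, N, E} minus {} = {SE, NW, W, NE, N, E}

int(A) = {}
cl(A)  = {SE, NW, W, NE, N, E}
∂A     = {SE, NW, W, NE, N, E}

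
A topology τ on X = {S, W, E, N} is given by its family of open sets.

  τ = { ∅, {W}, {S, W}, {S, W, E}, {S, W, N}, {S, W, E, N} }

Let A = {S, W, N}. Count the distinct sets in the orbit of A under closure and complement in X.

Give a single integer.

closure: X∖int(X∖A) = X∖∅ = {S, W, E, N}
Let k=closure and c=complement:
  1. A     = {S, W, N}
  2. kA    = {S, W, E, N}
  3. cA    = {E}
  4. ckA   = ∅
— saturated at 4

4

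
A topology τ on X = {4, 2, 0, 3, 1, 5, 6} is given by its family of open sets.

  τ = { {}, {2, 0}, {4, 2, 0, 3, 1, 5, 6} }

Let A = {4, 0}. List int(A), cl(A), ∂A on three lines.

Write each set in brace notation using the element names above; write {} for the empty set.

opens ⊆ A: {}; union → int = {}
complement {2, 3, 1, 5, 6}; its interior {}; cl(A) = X∖{} = {4, 2, 0, 3, 1, 5, 6}
boundary = {4, 2, 0, 3, 1, 5, 6} ∖ {} = {4, 2, 0, 3, 1, 5, 6}

int(A) = {}
cl(A)  = {4, 2, 0, 3, 1, 5, 6}
∂A     = {4, 2, 0, 3, 1, 5, 6}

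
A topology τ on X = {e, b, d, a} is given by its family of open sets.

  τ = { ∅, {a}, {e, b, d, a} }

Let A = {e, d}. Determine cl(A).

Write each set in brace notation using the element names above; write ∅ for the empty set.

X∖A={b, a}, int(X∖A)={a}, hence cl(A)={e, b, d}

{e, b, d}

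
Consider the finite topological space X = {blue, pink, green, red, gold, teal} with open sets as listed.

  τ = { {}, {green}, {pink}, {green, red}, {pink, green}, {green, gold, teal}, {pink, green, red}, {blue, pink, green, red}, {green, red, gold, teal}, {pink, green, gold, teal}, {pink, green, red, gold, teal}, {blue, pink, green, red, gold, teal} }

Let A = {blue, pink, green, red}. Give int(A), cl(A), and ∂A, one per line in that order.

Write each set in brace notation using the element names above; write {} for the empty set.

interior: largest open inside A is {blue, pink, green, red} (from {}, {pink}, {green}, {pink, green}, {green, red}, {pink, green, red}, {blue, pink, green, red})
cl via duality: int({gold, teal}) = {}, so X∖{} = {blue, pink, green, red, gold, teal}
cl∖int = {gold, teal}

int(A) = {blue, pink, green, red}
cl(A)  = {blue, pink, green, red, gold, teal}
∂A     = {gold, teal}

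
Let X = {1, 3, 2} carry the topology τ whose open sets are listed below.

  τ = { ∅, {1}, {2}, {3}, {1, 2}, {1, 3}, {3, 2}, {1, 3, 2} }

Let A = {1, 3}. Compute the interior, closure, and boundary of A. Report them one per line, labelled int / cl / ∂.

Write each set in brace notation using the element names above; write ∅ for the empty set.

int(A) = {1, 3}
cl(A)  = {1, 3}
∂A     = ∅

interior: largest open inside A is {1, 3} (from ∅, {3}, {1}, {1, 3})
cl via duality: int({2}) = {2}, so X∖{2} = {1, 3}
cl∖int = ∅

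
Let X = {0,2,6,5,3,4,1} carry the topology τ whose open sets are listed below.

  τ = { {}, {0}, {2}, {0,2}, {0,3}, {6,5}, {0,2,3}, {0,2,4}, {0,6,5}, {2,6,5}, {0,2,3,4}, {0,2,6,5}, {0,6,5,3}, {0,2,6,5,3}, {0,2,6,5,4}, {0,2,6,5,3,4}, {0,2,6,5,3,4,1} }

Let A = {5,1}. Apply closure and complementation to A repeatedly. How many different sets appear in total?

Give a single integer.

closure: X∖int(X∖A) = X∖{0,2,3,4} = {6,5,1}
Let k=closure and c=complement:
  1. A     = {5,1}
  2. kA    = {6,5,1}
  3. cA    = {0,2,6,3,4}
  4. ckA   = {0,2,3,4}
  5. kcA   = {0,2,6,5,3,4,1}
  6. kckA  = {0,2,3,4,1}
  7. ckcA  = {}
  8. ckckA = {6,5}
— saturated at 8

8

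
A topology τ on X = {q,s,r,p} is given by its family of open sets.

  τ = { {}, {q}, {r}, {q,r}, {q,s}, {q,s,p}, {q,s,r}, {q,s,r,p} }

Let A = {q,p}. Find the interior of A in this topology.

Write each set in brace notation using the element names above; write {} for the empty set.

{q}

interior: largest open inside A is {q} (from {}, {q})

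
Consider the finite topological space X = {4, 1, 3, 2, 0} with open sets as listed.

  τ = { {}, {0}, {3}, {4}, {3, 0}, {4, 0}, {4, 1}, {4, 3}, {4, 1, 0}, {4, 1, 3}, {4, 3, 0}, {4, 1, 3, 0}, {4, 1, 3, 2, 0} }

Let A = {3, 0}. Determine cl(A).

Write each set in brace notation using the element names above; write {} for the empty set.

X∖A={4, 1, 2}, int(X∖A)={4, 1}, hence cl(A)={3, 2, 0}

{3, 2, 0}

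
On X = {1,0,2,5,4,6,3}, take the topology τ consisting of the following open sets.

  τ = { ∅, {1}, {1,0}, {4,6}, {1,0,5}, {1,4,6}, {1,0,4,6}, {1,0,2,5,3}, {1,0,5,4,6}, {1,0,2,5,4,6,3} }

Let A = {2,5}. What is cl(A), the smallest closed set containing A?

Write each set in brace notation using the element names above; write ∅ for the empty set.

closure: X∖int(X∖A) = X∖{1,0,4,6} = {2,5,3}

{2,5,3}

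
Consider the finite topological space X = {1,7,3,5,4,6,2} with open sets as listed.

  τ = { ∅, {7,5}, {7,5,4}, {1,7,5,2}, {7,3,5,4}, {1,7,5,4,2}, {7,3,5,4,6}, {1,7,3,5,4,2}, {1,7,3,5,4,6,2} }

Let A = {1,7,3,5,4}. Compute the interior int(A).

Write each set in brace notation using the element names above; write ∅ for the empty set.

interior: largest open inside A is {7,3,5,4} (from ∅, {7,5}, {7,5,4}, {7,3,5,4})

{7,3,5,4}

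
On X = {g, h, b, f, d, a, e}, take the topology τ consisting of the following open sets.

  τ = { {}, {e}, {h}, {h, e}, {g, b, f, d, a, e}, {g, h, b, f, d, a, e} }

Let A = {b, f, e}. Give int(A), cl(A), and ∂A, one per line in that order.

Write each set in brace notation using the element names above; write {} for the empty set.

int(A) = {e}
cl(A)  = {g, b, f, d, a, e}
∂A     = {g, b, f, d, a}

U open, U⊆A: {}, {e}. int(A) = ⋃ = {e}
X∖A={g, h, d, a}, int(X∖A)={h}, hence cl(A)={g, b, f, d, a, e}
∂A: remove int from cl → {g, b, f, d, a}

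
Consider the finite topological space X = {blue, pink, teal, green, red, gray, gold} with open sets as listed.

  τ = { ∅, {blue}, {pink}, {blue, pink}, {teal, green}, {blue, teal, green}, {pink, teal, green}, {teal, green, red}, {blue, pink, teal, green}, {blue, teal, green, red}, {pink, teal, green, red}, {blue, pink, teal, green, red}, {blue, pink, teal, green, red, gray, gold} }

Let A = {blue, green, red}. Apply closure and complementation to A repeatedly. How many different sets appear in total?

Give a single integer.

closure: X∖int(X∖A) = X∖{pink} = {blue, teal, green, red, gray, gold}
Let k=closure and c=complement:
  1. A     = {blue, green, red}
  2. kA    = {blue, teal, green, red, gray, gold}
  3. cA    = {pink, teal, gray, gold}
  4. ckA   = {pink}
  5. kcA   = {pink, teal, green, red, gray, gold}
  6. kckA  = {pink, gray, gold}
  7. ckcA  = {blue}
  8. ckckA = {blue, teal, green, red}
  9. kckcA = {blue, gray, gold}
  10. ckckcA = {pink, teal, green, red}
— saturated at 10

10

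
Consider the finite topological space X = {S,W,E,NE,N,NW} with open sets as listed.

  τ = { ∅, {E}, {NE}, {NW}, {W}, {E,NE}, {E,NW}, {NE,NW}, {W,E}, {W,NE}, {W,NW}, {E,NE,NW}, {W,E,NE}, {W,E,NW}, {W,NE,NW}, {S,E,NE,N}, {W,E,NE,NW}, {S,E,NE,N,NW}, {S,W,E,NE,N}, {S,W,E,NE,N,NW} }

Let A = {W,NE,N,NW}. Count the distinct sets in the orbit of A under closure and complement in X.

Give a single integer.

6

X∖A={S,E}, int(X∖A)={E}, hence cl(A)={S,W,NE,N,NW}
Orbit (k=closure, c=complement):
  1. A     = {W,NE,N,NW}
  2. kA    = {S,W,NE,N,NW}
  3. cA    = {S,E}
  4. ckA   = {E}
  5. kcA   = {S,E,N}
  6. ckcA  = {W,NE,NW}
(closed under both — stop)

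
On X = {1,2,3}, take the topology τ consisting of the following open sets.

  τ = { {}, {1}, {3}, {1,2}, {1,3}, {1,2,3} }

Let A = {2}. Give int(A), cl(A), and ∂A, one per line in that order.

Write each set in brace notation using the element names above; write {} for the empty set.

U open, U⊆A: {}. int(A) = ⋃ = {}
X∖A={1,3}, int(X∖A)={1,3}, hence cl(A)={2}
∂A: remove int from cl → {2}

int(A) = {}
cl(A)  = {2}
∂A     = {2}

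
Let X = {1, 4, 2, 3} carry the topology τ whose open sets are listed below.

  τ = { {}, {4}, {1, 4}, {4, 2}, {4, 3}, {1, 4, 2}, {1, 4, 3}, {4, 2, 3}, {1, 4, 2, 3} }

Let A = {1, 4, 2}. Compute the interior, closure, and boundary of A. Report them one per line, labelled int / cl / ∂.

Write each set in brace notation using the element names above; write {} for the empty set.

int(A) = {1, 4, 2}
cl(A)  = {1, 4, 2, 3}
∂A     = {3}

open subsets of A: {}, {4}, {4, 2}, {1, 4}, {1, 4, 2}; so int(A) = {1, 4, 2}
closure: X∖int(X∖A) = X∖{} = {1, 4, 2, 3}
∂A = {1, 4, 2, 3} minus {1, 4, 2} = {3}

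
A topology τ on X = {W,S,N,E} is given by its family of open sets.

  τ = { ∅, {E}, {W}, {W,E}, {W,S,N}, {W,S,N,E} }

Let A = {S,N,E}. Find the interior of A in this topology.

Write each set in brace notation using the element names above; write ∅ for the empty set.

{E}

opens ⊆ A: ∅, {E}; union → int = {E}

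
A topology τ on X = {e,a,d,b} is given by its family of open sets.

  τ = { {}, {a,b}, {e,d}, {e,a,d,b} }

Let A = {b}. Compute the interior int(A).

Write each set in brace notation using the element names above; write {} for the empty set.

{}

interior: largest open inside A is {} (from {})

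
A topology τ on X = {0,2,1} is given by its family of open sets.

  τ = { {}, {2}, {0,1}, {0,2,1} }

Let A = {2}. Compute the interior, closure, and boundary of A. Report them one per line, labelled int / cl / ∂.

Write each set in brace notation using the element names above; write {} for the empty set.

int(A) = {2}
cl(A)  = {2}
∂A     = {}

open subsets of A: {}, {2}; so int(A) = {2}
closure: X∖int(X∖A) = X∖{0,1} = {2}
∂A = {2} minus {2} = {}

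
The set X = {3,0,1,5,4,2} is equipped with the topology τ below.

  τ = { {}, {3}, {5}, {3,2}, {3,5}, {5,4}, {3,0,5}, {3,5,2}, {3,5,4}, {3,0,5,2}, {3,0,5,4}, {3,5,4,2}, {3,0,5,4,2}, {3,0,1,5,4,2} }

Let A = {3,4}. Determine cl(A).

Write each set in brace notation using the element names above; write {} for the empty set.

complement {0,1,5,2}; its interior {5}; cl(A) = X∖{5} = {3,0,1,4,2}

{3,0,1,4,2}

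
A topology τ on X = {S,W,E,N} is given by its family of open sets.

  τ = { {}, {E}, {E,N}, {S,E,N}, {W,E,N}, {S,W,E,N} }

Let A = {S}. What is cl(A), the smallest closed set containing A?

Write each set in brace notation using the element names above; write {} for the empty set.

{S}

X∖A={W,E,N}, int(X∖A)={W,E,N}, hence cl(A)={S}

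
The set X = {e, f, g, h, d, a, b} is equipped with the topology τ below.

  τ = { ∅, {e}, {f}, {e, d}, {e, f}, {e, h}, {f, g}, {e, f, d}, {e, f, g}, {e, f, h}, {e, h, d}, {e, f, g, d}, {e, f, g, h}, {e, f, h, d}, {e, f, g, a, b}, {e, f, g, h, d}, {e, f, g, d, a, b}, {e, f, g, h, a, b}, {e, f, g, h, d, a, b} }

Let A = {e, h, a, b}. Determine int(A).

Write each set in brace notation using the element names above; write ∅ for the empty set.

open subsets of A: ∅, {e}, {e, h}; so int(A) = {e, h}

{e, h}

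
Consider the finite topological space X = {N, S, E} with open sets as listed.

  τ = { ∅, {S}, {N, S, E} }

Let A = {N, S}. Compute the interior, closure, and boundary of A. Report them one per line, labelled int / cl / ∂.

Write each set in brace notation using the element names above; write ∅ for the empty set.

opens ⊆ A: ∅, {S}; union → int = {S}
complement {E}; its interior ∅; cl(A) = X∖∅ = {N, S, E}
boundary = {N, S, E} ∖ {S} = {N, E}

int(A) = {S}
cl(A)  = {N, S, E}
∂A     = {N, E}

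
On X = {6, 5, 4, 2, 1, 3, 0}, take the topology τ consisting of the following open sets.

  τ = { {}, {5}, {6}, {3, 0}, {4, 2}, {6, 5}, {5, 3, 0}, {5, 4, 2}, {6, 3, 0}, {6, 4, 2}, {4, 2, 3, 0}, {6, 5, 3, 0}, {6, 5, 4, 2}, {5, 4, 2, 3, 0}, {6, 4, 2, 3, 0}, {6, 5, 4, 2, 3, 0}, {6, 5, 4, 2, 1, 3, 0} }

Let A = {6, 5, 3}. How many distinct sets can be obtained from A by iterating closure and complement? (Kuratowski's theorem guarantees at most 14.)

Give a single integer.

X∖A={4, 2, 1, 0}, int(X∖A)={4, 2}, hence cl(A)={6, 5, 1, 3, 0}
Orbit (k=closure, c=complement):
  1. A     = {6, 5, 3}
  2. kA    = {6, 5, 1, 3, 0}
  3. cA    = {4, 2, 1, 0}
  4. ckA   = {4, 2}
  5. kcA   = {4, 2, 1, 3, 0}
  6. kckA  = {4, 2, 1}
  7. ckcA  = {6, 5}
  8. ckckA = {6, 5, 3, 0}
  9. kckcA = {6, 5, 1}
  10. ckckcA = {4, 2, 3, 0}
(closed under both — stop)

10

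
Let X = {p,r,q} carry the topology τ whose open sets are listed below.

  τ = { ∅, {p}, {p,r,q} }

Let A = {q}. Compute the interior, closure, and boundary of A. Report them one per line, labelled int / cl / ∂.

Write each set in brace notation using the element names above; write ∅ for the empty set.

opens ⊆ A: ∅; union → int = ∅
complement {p,r}; its interior {p}; cl(A) = X∖{p} = {r,q}
boundary = {r,q} ∖ ∅ = {r,q}

int(A) = ∅
cl(A)  = {r,q}
∂A     = {r,q}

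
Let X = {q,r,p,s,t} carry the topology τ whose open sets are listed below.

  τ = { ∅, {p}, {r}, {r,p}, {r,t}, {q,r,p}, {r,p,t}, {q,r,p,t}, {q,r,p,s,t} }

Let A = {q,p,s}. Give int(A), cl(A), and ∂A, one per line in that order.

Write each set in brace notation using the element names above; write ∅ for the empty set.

int(A) = {p}
cl(A)  = {q,p,s}
∂A     = {q,s}

interior: largest open inside A is {p} (from ∅, {p})
cl via duality: int({r,t}) = {r,t}, so X∖{r,t} = {q,p,s}
cl∖int = {q,s}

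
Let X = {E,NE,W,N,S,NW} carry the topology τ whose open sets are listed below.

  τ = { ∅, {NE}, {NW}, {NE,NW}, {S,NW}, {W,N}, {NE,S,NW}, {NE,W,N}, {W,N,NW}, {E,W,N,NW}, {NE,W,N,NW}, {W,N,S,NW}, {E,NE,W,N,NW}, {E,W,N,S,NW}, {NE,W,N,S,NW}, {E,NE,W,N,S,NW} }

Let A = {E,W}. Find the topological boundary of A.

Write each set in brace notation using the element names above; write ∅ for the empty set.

{E,W,N}

U open, U⊆A: ∅. int(A) = ⋃ = ∅
X∖A={NE,N,S,NW}, int(X∖A)={NE,S,NW}, hence cl(A)={E,W,N}
∂A: remove int from cl → {E,W,N}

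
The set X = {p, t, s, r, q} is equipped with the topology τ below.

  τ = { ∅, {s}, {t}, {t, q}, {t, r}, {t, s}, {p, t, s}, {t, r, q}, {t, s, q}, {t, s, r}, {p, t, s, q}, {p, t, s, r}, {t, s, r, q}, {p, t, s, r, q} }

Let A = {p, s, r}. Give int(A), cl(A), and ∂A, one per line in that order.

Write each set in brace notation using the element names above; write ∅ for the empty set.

int(A) = {s}
cl(A)  = {p, s, r}
∂A     = {p, r}

opens ⊆ A: ∅, {s}; union → int = {s}
complement {t, q}; its interior {t, q}; cl(A) = X∖{t, q} = {p, s, r}
boundary = {p, s, r} ∖ {s} = {p, r}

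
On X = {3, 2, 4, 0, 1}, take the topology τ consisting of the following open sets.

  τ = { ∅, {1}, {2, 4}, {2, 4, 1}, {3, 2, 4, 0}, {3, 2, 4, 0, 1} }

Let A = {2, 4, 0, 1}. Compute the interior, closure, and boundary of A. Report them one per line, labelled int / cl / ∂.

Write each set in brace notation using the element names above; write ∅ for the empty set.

int(A) = {2, 4, 1}
cl(A)  = {3, 2, 4, 0, 1}
∂A     = {3, 0}

open subsets of A: ∅, {1}, {2, 4}, {2, 4, 1}; so int(A) = {2, 4, 1}
closure: X∖int(X∖A) = X∖∅ = {3, 2, 4, 0, 1}
∂A = {3, 2, 4, 0, 1} minus {2, 4, 1} = {3, 0}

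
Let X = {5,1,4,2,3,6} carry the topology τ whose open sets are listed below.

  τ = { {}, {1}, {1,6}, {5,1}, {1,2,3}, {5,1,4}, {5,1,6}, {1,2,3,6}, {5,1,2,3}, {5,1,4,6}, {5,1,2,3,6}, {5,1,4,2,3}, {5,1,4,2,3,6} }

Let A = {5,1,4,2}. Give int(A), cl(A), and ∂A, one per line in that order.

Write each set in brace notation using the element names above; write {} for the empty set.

int(A) = {5,1,4}
cl(A)  = {5,1,4,2,3,6}
∂A     = {2,3,6}

interior: largest open inside A is {5,1,4} (from {}, {1}, {5,1}, {5,1,4})
cl via duality: int({3,6}) = {}, so X∖{} = {5,1,4,2,3,6}
cl∖int = {2,3,6}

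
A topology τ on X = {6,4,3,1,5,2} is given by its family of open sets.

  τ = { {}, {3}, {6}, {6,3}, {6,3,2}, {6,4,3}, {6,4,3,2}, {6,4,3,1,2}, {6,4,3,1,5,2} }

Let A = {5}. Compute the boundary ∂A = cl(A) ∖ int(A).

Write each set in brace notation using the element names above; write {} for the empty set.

{5}

opens ⊆ A: {}; union → int = {}
complement {6,4,3,1,2}; its interior {6,4,3,1,2}; cl(A) = X∖{6,4,3,1,2} = {5}
boundary = {5} ∖ {} = {5}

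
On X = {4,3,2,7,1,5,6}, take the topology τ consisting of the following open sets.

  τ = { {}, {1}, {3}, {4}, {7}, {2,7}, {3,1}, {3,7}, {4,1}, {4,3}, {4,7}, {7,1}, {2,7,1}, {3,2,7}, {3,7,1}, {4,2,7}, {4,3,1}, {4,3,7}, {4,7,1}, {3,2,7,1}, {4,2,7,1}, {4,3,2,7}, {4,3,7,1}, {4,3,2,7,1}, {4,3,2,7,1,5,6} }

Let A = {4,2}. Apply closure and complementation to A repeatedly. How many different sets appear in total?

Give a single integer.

8

complement {3,7,1,5,6}; its interior {3,7,1}; cl(A) = X∖{3,7,1} = {4,2,5,6}
With k = closure, c = complement:
  1. A     = {4,2}
  2. kA    = {4,2,5,6}
  3. cA    = {3,7,1,5,6}
  4. ckA   = {3,7,1}
  5. kcA   = {3,2,7,1,5,6}
  6. ckcA  = {4}
  7. kckcA = {4,5,6}
  8. ckckcA = {3,2,7,1}
k, c of each give nothing new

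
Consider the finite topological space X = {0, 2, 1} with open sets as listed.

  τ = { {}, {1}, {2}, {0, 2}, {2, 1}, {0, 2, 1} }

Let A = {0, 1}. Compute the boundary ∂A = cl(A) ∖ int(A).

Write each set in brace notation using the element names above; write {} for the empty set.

{0}

open subsets of A: {}, {1}; so int(A) = {1}
closure: X∖int(X∖A) = X∖{2} = {0, 1}
∂A = {0, 1} minus {1} = {0}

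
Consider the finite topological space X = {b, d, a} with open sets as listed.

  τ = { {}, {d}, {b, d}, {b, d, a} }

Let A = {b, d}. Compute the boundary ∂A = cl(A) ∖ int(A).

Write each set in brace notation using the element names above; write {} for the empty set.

U open, U⊆A: {}, {d}, {b, d}. int(A) = ⋃ = {b, d}
X∖A={a}, int(X∖A)={}, hence cl(A)={b, d, a}
∂A: remove int from cl → {a}

{a}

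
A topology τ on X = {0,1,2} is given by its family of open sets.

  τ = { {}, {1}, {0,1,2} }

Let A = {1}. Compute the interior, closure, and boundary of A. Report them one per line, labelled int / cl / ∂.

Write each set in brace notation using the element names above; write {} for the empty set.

int(A) = {1}
cl(A)  = {0,1,2}
∂A     = {0,2}

interior: largest open inside A is {1} (from {}, {1})
cl via duality: int({0,2}) = {}, so X∖{} = {0,1,2}
cl∖int = {0,2}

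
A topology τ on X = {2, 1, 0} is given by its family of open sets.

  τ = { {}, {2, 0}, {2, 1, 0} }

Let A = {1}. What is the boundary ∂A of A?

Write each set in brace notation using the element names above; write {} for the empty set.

{1}

opens ⊆ A: {}; union → int = {}
complement {2, 0}; its interior {2, 0}; cl(A) = X∖{2, 0} = {1}
boundary = {1} ∖ {} = {1}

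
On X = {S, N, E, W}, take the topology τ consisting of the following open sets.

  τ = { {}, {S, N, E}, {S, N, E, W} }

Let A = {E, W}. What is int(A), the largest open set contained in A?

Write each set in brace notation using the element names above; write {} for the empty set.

{}

interior: largest open inside A is {} (from {})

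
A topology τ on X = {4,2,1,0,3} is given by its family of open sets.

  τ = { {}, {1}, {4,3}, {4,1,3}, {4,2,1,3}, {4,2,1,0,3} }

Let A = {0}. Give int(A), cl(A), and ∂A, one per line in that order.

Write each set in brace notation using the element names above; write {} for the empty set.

int(A) = {}
cl(A)  = {0}
∂A     = {0}

U open, U⊆A: {}. int(A) = ⋃ = {}
X∖A={4,2,1,3}, int(X∖A)={4,2,1,3}, hence cl(A)={0}
∂A: remove int from cl → {0}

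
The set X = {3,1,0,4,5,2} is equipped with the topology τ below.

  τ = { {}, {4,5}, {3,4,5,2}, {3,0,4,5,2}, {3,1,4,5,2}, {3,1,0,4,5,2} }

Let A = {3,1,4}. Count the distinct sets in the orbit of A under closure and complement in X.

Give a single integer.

4

complement {0,5,2}; its interior {}; cl(A) = X∖{} = {3,1,0,4,5,2}
With k = closure, c = complement:
  1. A     = {3,1,4}
  2. kA    = {3,1,0,4,5,2}
  3. cA    = {0,5,2}
  4. ckA   = {}
k, c of each give nothing new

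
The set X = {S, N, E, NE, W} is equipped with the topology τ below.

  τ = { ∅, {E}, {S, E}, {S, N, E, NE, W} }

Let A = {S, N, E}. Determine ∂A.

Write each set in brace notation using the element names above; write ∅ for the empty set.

{N, NE, W}

opens ⊆ A: ∅, {E}, {S, E}; union → int = {S, E}
complement {NE, W}; its interior ∅; cl(A) = X∖∅ = {S, N, E, NE, W}
boundary = {S, N, E, NE, W} ∖ {S, E} = {N, NE, W}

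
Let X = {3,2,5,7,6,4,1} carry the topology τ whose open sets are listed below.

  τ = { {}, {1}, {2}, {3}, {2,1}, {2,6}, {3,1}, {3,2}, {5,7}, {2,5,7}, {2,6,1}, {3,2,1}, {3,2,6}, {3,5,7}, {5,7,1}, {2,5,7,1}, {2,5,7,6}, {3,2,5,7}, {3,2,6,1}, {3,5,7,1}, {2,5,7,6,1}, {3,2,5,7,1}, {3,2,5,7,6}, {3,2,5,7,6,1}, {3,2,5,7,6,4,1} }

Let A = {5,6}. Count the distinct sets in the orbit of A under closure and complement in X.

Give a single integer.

cl via duality: int({3,2,7,4,1}) = {3,2,1}, so X∖{3,2,1} = {5,7,6,4}
Write k for closure, c for complement:
  1. A     = {5,6}
  2. kA    = {5,7,6,4}
  3. cA    = {3,2,7,4,1}
  4. ckA   = {3,2,1}
  5. kcA   = {3,2,5,7,6,4,1}
  6. kckA  = {3,2,6,4,1}
  7. ckcA  = {}
  8. ckckA = {5,7}
  9. kckckA = {5,7,4}
  10. ckckckA = {3,2,6,1}
applying k or c yields no new set

10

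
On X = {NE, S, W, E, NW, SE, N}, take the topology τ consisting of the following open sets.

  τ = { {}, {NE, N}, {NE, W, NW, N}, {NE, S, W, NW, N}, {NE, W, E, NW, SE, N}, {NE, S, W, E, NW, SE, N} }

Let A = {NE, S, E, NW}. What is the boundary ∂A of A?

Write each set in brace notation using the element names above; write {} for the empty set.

U open, U⊆A: {}. int(A) = ⋃ = {}
X∖A={W, SE, N}, int(X∖A)={}, hence cl(A)={NE, S, W, E, NW, SE, N}
∂A: remove int from cl → {NE, S, W, E, NW, SE, N}

{NE, S, W, E, NW, SE, N}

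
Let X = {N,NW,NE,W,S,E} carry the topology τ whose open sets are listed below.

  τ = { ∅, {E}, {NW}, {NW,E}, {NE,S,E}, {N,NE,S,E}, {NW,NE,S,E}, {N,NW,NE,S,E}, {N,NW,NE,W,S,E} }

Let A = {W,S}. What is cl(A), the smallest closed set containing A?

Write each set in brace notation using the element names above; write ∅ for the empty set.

{N,NE,W,S}

closure: X∖int(X∖A) = X∖{NW,E} = {N,NE,W,S}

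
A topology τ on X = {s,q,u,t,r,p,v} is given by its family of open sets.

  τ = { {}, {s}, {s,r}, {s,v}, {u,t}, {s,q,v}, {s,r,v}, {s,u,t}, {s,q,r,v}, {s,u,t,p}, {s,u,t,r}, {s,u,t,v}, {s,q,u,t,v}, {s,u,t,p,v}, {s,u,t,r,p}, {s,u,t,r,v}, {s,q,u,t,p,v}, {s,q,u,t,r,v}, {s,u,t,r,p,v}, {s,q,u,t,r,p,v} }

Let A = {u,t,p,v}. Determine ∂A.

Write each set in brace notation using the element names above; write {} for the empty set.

{q,p,v}

U open, U⊆A: {}, {u,t}. int(A) = ⋃ = {u,t}
X∖A={s,q,r}, int(X∖A)={s,r}, hence cl(A)={q,u,t,p,v}
∂A: remove int from cl → {q,p,v}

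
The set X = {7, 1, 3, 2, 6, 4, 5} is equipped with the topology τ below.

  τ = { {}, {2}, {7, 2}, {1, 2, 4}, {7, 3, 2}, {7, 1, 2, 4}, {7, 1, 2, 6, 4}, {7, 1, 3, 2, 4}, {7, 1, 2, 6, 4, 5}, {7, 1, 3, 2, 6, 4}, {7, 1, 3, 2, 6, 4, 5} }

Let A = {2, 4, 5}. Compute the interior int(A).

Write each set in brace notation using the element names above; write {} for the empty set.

{2}

opens ⊆ A: {}, {2}; union → int = {2}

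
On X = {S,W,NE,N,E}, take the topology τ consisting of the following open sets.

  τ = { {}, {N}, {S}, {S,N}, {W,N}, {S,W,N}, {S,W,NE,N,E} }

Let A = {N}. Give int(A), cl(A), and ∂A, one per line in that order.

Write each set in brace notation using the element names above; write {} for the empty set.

int(A) = {N}
cl(A)  = {W,NE,N,E}
∂A     = {W,NE,E}

U open, U⊆A: {}, {N}. int(A) = ⋃ = {N}
X∖A={S,W,NE,E}, int(X∖A)={S}, hence cl(A)={W,NE,N,E}
∂A: remove int from cl → {W,NE,E}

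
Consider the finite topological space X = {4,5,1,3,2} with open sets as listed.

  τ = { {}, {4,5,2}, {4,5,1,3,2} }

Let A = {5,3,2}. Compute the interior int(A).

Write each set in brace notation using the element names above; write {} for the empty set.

{}

U open, U⊆A: {}. int(A) = ⋃ = {}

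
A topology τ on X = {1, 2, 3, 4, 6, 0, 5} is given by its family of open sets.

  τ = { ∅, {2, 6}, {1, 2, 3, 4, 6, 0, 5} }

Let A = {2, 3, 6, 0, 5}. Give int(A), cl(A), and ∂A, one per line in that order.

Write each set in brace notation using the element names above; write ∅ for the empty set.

int(A) = {2, 6}
cl(A)  = {1, 2, 3, 4, 6, 0, 5}
∂A     = {1, 3, 4, 0, 5}

opens ⊆ A: ∅, {2, 6}; union → int = {2, 6}
complement {1, 4}; its interior ∅; cl(A) = X∖∅ = {1, 2, 3, 4, 6, 0, 5}
boundary = {1, 2, 3, 4, 6, 0, 5} ∖ {2, 6} = {1, 3, 4, 0, 5}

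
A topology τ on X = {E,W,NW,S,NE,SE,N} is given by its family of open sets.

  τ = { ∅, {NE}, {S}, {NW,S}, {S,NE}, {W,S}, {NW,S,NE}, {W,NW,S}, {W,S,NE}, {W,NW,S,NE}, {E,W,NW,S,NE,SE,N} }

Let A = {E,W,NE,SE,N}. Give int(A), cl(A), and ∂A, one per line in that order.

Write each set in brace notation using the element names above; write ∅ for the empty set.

int(A) = {NE}
cl(A)  = {E,W,NE,SE,N}
∂A     = {E,W,SE,N}

open subsets of A: ∅, {NE}; so int(A) = {NE}
closure: X∖int(X∖A) = X∖{NW,S} = {E,W,NE,SE,N}
∂A = {E,W,NE,SE,N} minus {NE} = {E,W,SE,N}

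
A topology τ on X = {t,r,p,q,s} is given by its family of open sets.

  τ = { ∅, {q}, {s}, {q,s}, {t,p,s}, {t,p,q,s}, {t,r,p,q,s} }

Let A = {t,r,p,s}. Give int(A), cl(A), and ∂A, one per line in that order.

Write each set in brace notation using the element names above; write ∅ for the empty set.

int(A) = {t,p,s}
cl(A)  = {t,r,p,s}
∂A     = {r}

U open, U⊆A: ∅, {s}, {t,p,s}. int(A) = ⋃ = {t,p,s}
X∖A={q}, int(X∖A)={q}, hence cl(A)={t,r,p,s}
∂A: remove int from cl → {r}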